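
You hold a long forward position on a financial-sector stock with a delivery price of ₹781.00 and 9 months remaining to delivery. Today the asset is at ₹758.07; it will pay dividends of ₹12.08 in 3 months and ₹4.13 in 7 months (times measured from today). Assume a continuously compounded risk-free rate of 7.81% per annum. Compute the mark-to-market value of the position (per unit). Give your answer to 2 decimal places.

PV(remaining dividends) I = 12.08·e^(−0.0781·3/12) + 4.13·e^(−0.0781·7/12) = 15.7925
Current forward F = (S − I)·e^(rT) = (758.07 − 15.7925)·e^(0.0781·9/12) = 742.2775 × 1.060325 = 787.0554
Value (long) = (F − K)·e^(−rT) = (787.0554 − 781.00) × 0.943108 = 5.7109
Value = ₹5.71

₹5.71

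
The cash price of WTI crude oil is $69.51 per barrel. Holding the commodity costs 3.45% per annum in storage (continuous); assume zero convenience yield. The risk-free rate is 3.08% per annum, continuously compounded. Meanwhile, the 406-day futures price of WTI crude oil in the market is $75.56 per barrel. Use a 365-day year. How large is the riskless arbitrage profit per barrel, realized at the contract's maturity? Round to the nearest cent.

$0.81 per barrel

Fair futures: F* = S·e^(carry·T), with carry = (r + u) = 0.0308 + 0.0345 = 0.0653
F* = 69.51 · e^(0.0653 × 406/365) = 69.51 · e^0.072635 = 69.51 × 1.075338 = $74.7467
Market $75.56 > fair $74.7467: forward overpriced → cash-and-carry (buy spot, short the forward).
At maturity, profit = |F_mkt − F*| = |75.56 − 74.7467| = $0.81 per barrel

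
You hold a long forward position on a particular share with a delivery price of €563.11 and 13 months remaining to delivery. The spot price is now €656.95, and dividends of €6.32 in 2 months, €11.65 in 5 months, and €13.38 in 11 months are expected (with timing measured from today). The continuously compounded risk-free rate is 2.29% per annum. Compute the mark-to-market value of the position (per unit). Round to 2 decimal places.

PV(remaining dividends) I = 6.32·e^(−0.0229·2/12) + 11.65·e^(−0.0229·5/12) + 13.38·e^(−0.0229·11/12) = 30.9374
Current forward F = (S − I)·e^(rT) = (656.95 − 30.9374)·e^(0.0229·13/12) = 626.0126 × 1.025119 = 641.7374
Value (long) = (F − K)·e^(−rT) = (641.7374 − 563.11) × 0.975497 = 76.7008
Value = €76.70

€76.70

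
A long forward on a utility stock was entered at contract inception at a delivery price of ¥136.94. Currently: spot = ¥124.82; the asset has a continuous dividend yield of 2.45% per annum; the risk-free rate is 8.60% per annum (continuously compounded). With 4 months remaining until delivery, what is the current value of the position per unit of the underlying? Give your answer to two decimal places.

-¥9.27

Current fair forward for the remaining 4 months: F = S·e^((r − q)·T), (r − q) = 0.0860 − 0.0245 = 0.0615
F = 124.82 · e^(0.0615 × 4/12) = 124.82 × 1.020712 = 127.4053
Value of long forward = (F − K)·e^(−rT) = (127.4053 − 136.94) · e^(−0.0860·4/12)
= -9.5347 × 0.971740 = -9.27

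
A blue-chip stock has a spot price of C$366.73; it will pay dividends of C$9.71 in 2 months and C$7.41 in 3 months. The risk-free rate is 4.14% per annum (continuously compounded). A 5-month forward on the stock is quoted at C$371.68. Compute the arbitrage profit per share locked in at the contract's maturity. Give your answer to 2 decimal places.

PV(dividends) I = 9.71·e^(−0.0414·2/12) + 7.41·e^(−0.0414·3/12) = 16.9769
Fair forward F* = (S − I)·e^(rT) = (366.73 − 16.9769)·e^0.017250 = 349.7531 × 1.017400 = 355.8388
Market C$371.68 > fair 355.8388: forward overpriced → cash-and-carry (borrow at r, buy the stock and collect the dividends, short the forward).
Profit at T = |F_mkt − F*| = |371.68 − 355.8388| = C$15.84 per share

C$15.84 per share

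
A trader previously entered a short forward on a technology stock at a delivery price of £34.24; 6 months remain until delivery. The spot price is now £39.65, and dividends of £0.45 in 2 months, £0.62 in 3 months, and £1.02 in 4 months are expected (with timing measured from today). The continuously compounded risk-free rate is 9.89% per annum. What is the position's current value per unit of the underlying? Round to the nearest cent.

PV(remaining dividends) I = 0.45·e^(−0.0989·2/12) + 0.62·e^(−0.0989·3/12) + 1.02·e^(−0.0989·4/12) = 2.0344
Current forward F = (S − I)·e^(rT) = (39.65 − 2.0344)·e^(0.0989·6/12) = 37.6156 × 1.050693 = 39.5224
Value (long) = (F − K)·e^(−rT) = (39.5224 − 34.24) × 0.951753 = 5.0275
Short position value = −(long value) = -£5.03

-£5.03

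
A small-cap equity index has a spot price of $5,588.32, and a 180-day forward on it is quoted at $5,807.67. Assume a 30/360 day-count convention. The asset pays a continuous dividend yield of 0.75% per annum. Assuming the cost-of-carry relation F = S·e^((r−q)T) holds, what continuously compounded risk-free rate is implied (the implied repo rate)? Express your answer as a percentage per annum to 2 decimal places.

8.45%

From F = S·e^((r−q)T): (r − q) = ln(F/S)/T
ln(5807.67/5588.32) = ln(1.039252) = 0.038501
(r − q) = 0.038501 / (180/360) = 0.077002
r = ln(F/S)/T + q = 0.077002 + 0.0075 = 0.084502
r = 8.45%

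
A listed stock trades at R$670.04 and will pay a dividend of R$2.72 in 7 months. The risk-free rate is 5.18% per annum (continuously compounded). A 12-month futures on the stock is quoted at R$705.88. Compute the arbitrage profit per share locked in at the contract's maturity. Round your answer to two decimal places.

PV(dividends) I = 2.72·e^(−0.0518·7/12) = 2.6390
Fair futures F* = (S − I)·e^(rT) = (670.04 − 2.6390)·e^0.051800 = 667.4010 × 1.053165 = 702.8834
Market R$705.88 > fair 702.8834: forward overpriced → cash-and-carry (borrow at r, buy the stock and collect the dividends, short the forward).
Profit at T = |F_mkt − F*| = |705.88 − 702.8834| = R$3.00 per share

R$3.00 per share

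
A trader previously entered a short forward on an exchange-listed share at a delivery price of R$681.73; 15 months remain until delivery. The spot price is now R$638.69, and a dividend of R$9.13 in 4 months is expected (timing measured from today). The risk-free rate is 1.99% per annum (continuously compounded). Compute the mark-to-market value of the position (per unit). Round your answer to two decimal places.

PV(remaining dividends) I = 9.13·e^(−0.0199·4/12) = 9.0696
Current forward F = (S − I)·e^(rT) = (638.69 − 9.0696)·e^(0.0199·15/12) = 629.6204 × 1.025187 = 645.4786
Value (long) = (F − K)·e^(−rT) = (645.4786 − 681.73) × 0.975432 = -35.3608
Short position value = −(long value) = R$35.36

R$35.36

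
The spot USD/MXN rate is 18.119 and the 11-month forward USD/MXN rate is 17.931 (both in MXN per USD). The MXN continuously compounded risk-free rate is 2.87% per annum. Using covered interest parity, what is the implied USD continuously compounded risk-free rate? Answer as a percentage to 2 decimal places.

4.01%

F = S·e^((r_MXN − r_USD)T) ⇒ r_USD = r_MXN − ln(F/S)/T
ln(17.931/18.119) = -0.010430; /(11/12) = -0.011378
r_USD = 0.0287 + 0.011378 = 0.040078
r_USD = 4.01%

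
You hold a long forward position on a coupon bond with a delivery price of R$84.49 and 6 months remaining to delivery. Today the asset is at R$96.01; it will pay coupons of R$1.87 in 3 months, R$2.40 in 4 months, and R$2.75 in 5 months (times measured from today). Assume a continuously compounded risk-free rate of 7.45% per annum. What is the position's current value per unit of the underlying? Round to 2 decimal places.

PV(remaining coupons) I = 1.87·e^(−0.0745·3/12) + 2.40·e^(−0.0745·4/12) + 2.75·e^(−0.0745·5/12) = 6.8426
Current forward F = (S − I)·e^(rT) = (96.01 − 6.8426)·e^(0.0745·6/12) = 89.1674 × 1.037952 = 92.5515
Value (long) = (F − K)·e^(−rT) = (92.5515 − 84.49) × 0.963435 = 7.7667
Value = R$7.77

R$7.77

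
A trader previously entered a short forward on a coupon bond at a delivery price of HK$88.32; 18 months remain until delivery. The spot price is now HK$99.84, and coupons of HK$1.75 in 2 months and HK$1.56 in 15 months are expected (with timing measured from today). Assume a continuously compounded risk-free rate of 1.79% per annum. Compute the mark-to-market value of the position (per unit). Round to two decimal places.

PV(remaining coupons) I = 1.75·e^(−0.0179·2/12) + 1.56·e^(−0.0179·15/12) = 3.2703
Current forward F = (S − I)·e^(rT) = (99.84 − 3.2703)·e^(0.0179·18/12) = 96.5697 × 1.027214 = 99.1977
Value (long) = (F − K)·e^(−rT) = (99.1977 − 88.32) × 0.973507 = 10.5895
Short position value = −(long value) = -HK$10.59

-HK$10.59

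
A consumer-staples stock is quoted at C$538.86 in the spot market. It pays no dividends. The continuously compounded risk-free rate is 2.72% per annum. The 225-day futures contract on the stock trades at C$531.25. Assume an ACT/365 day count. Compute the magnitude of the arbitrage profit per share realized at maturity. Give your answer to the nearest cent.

C$16.72 per share

Fair futures: F* = S·e^(carry·T), with carry = r = 0.0272
F* = 538.86 · e^(0.0272 × 225/365) = 538.86 · e^0.016767 = 538.86 × 1.016908 = C$547.9710
Market C$531.25 < fair C$547.9710: forward underpriced → reverse cash-and-carry (short spot, go long the forward).
At maturity, profit = |F_mkt − F*| = |531.25 − 547.9710| = C$16.72 per share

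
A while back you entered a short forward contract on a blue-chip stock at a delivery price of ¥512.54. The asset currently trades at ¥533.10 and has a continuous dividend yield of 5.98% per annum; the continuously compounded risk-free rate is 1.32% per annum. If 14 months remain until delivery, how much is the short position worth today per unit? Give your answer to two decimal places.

¥7.53

Current fair forward for the remaining 14 months: F = S·e^((r − q)·T), (r − q) = 0.0132 − 0.0598 = -0.0466
F = 533.10 · e^(-0.0466 × 14/12) = 533.10 × 0.947085 = 504.8910
Value of long forward = (F − K)·e^(−rT) = (504.8910 − 512.54) · e^(−0.0132·14/12)
= -7.6490 × 0.984718 = -7.53
Short position value = −(long value) = ¥7.53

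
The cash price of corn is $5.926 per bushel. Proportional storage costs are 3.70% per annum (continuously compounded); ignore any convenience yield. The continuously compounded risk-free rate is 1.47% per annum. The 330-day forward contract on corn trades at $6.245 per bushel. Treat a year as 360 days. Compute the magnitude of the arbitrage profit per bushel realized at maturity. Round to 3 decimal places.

Fair forward: F* = S·e^(carry·T), with carry = (r + u) = 0.0147 + 0.0370 = 0.0517
F* = 5.926 · e^(0.0517 × 330/360) = 5.926 · e^0.047392 = 5.926 × 1.048533 = $6.2136
Market $6.245 > fair $6.2136: forward overpriced → cash-and-carry (buy spot, short the forward).
At maturity, profit = |F_mkt − F*| = |6.245 − 6.2136| = $0.031 per bushel

$0.031 per bushel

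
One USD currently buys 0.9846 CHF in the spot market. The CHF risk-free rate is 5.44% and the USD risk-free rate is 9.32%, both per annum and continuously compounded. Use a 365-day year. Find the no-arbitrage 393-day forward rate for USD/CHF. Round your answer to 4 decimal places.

0.9443

F = S·e^((r_CHF − r_USD)T) = 0.9846 · e^((0.0544 − 0.0932) × 393/365)
= 0.9846 · e^-0.041776 = 0.9846 × 0.959085
F = 0.9443 CHF per USD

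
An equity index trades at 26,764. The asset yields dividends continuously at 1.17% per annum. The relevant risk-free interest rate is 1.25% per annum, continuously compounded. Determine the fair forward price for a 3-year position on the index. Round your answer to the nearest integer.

26,828

F = S·e^((r − q)T) = 26764 · e^((0.0125 − 0.0117) × 3)
= 26764 · e^0.002400 = 26764 × 1.002403
F = 26,828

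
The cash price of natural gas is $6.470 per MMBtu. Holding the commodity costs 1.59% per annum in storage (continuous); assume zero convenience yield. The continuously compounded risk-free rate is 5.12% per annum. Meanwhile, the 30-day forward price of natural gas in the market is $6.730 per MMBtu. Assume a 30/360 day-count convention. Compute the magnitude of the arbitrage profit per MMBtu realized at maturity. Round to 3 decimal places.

$0.224 per MMBtu

Fair forward: F* = S·e^(carry·T), with carry = (r + u) = 0.0512 + 0.0159 = 0.0671
F* = 6.470 · e^(0.0671 × 30/360) = 6.470 · e^0.005592 = 6.470 × 1.005608 = $6.5063
Market $6.730 > fair $6.5063: forward overpriced → cash-and-carry (buy spot, short the forward).
At maturity, profit = |F_mkt − F*| = |6.730 − 6.5063| = $0.224 per MMBtu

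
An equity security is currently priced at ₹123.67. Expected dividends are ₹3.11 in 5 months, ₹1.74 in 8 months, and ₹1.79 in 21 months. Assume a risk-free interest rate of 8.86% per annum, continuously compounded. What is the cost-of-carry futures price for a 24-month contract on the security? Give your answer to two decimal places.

₹140.28

PV(dividends) I = 3.11·e^(−0.0886·5/12) + 1.74·e^(−0.0886·8/12) + 1.79·e^(−0.0886·21/12)
I = 2.9973 + 1.6402 + 1.5329 = 6.1704
F = (S − I)·e^(rT) = (123.67 − 6.1704) · e^(0.0886·24/12)
= 117.4996 · e^0.177200 = 117.4996 × 1.193870 = ₹140.28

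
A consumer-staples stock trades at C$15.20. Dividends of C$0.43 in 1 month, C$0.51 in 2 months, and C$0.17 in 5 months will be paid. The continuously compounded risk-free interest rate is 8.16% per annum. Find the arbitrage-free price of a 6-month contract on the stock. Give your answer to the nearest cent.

C$14.69

PV(dividends) I = 0.43·e^(−0.0816·1/12) + 0.51·e^(−0.0816·2/12) + 0.17·e^(−0.0816·5/12)
I = 0.4271 + 0.5031 + 0.1643 = 1.0945
F = (S − I)·e^(rT) = (15.20 − 1.0945) · e^(0.0816·6/12)
= 14.1055 · e^0.040800 = 14.1055 × 1.041644 = C$14.69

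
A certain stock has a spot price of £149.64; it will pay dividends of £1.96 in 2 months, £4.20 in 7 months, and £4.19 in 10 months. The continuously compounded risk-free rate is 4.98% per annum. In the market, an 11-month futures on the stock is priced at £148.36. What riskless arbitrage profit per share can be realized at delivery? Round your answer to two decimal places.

PV(dividends) I = 1.96·e^(−0.0498·2/12) + 4.20·e^(−0.0498·7/12) + 4.19·e^(−0.0498·10/12) = 10.0432
Fair futures F* = (S − I)·e^(rT) = (149.64 − 10.0432)·e^0.045650 = 139.5968 × 1.046708 = 146.1171
Market £148.36 > fair 146.1171: forward overpriced → cash-and-carry (borrow at r, buy the stock and collect the dividends, short the forward).
Profit at T = |F_mkt − F*| = |148.36 − 146.1171| = £2.24 per share

£2.24 per share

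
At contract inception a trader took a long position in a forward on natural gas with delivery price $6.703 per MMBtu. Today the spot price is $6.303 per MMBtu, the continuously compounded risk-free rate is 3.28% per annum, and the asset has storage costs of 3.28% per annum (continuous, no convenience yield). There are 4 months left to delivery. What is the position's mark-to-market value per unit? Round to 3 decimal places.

Current fair forward for the remaining 4 months: F = S·e^((r + u)·T), (r + u) = 0.0328 + 0.0328 = 0.0656
F = 6.303 · e^(0.0656 × 4/12) = 6.303 × 1.022107 = 6.4423
Value of long forward = (F − K)·e^(−rT) = (6.4423 − 6.703) · e^(−0.0328·4/12)
= -0.2607 × 0.989126 = -0.258

-$0.258 per MMBtu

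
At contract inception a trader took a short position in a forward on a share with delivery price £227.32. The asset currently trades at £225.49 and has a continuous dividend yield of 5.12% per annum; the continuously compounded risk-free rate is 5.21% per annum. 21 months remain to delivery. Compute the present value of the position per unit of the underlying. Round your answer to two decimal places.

Current fair forward for the remaining 21 months: F = S·e^((r − q)·T), (r − q) = 0.0521 − 0.0512 = 0.0009
F = 225.49 · e^(0.0009 × 21/12) = 225.49 × 1.001576 = 225.8454
Value of long forward = (F − K)·e^(−rT) = (225.8454 − 227.32) · e^(−0.0521·21/12)
= -1.4746 × 0.912858 = -1.35
Short position value = −(long value) = £1.35

£1.35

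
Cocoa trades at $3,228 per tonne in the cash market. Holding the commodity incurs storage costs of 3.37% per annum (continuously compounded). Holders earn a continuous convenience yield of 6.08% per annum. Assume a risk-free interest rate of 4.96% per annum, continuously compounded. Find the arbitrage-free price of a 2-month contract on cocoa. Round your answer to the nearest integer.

Net carry = r + u − y = 0.0496 + 0.0337 − 0.0608 = 0.0225
F = S·e^((r+u−y)T) = 3228 · e^(0.0225 × 2/12) = 3228 · e^0.003750
= 3228 × 1.003757 = $3,240 per tonne

$3,240 per tonne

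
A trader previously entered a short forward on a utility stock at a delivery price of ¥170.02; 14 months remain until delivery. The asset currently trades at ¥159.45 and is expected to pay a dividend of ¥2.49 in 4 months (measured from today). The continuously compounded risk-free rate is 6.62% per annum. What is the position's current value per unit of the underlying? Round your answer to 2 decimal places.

PV(remaining dividends) I = 2.49·e^(−0.0662·4/12) = 2.4357
Current forward F = (S − I)·e^(rT) = (159.45 − 2.4357)·e^(0.0662·14/12) = 157.0143 × 1.080294 = 169.6216
Value (long) = (F − K)·e^(−rT) = (169.6216 − 170.02) × 0.925674 = -0.3688
Short position value = −(long value) = ¥0.37

¥0.37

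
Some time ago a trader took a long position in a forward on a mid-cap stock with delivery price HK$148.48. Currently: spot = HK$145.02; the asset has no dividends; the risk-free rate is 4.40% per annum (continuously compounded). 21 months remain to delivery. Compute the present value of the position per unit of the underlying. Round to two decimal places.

HK$7.54

Current fair forward for the remaining 21 months: F = S·e^(r·T), r = 0.0440
F = 145.02 · e^(0.0440 × 21/12) = 145.02 × 1.080042 = 156.6277
Value of long forward = (F − K)·e^(−rT) = (156.6277 − 148.48) · e^(−0.0440·21/12)
= 8.1477 × 0.925890 = 7.54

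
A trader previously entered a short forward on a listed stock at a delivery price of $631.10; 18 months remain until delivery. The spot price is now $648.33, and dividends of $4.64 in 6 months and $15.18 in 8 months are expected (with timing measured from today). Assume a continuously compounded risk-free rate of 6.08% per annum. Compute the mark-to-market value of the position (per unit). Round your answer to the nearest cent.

-$53.16

PV(remaining dividends) I = 4.64·e^(−0.0608·6/12) + 15.18·e^(−0.0608·8/12) = 19.0781
Current forward F = (S − I)·e^(rT) = (648.33 − 19.0781)·e^(0.0608·18/12) = 629.2519 × 1.095488 = 689.3379
Value (long) = (F − K)·e^(−rT) = (689.3379 − 631.10) × 0.912835 = 53.1616
Short position value = −(long value) = -$53.16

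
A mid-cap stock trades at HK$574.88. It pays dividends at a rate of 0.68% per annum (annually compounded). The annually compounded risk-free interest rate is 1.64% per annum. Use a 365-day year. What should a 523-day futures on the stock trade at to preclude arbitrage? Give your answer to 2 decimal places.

F = S · (1+r)^T / (1+q)^T
= 574.88 × 1.023582 / 1.009758 = 574.88 × 1.013690
F = HK$582.75

HK$582.75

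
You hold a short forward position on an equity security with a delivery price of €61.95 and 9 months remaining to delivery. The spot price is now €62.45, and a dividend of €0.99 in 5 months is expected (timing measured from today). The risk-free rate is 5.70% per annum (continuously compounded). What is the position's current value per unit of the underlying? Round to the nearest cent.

PV(remaining dividends) I = 0.99·e^(−0.0570·5/12) = 0.9668
Current forward F = (S − I)·e^(rT) = (62.45 − 0.9668)·e^(0.0570·9/12) = 61.4832 × 1.043677 = 64.1686
Value (long) = (F − K)·e^(−rT) = (64.1686 − 61.95) × 0.958151 = 2.1258
Short position value = −(long value) = -€2.13

-€2.13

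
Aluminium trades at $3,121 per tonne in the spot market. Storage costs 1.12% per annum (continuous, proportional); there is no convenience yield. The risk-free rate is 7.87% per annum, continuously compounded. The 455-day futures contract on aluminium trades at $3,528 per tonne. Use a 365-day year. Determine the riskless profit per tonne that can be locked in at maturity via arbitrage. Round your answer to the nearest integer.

Fair futures: F* = S·e^(carry·T), with carry = (r + u) = 0.0787 + 0.0112 = 0.0899
F* = 3121 · e^(0.0899 × 455/365) = 3121 · e^0.112067 = 3121 × 1.118588 = $3491.1131
Market $3528 > fair $3491.1131: forward overpriced → cash-and-carry (buy spot, short the forward).
At maturity, profit = |F_mkt − F*| = |3528 − 3491.1131| = $37 per tonne

$37 per tonne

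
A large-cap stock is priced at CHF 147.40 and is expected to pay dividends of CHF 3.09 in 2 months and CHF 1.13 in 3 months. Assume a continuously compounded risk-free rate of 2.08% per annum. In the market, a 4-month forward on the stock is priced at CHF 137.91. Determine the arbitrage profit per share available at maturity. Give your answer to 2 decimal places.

CHF 6.28 per share

PV(dividends) I = 3.09·e^(−0.0208·2/12) + 1.13·e^(−0.0208·3/12) = 4.2034
Fair forward F* = (S − I)·e^(rT) = (147.40 − 4.2034)·e^0.006933 = 143.1966 × 1.006957 = 144.1928
Market CHF 137.91 < fair 144.1928: forward underpriced → reverse cash-and-carry (short the stock, invest proceeds at r, pay the dividends, go long the forward).
Profit at T = |F_mkt − F*| = |137.91 − 144.1928| = CHF 6.28 per share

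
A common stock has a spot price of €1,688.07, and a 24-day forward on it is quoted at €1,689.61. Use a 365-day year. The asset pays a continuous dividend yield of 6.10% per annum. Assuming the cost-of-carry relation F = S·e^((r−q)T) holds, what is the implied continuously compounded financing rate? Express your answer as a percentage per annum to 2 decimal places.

From F = S·e^((r−q)T): (r − q) = ln(F/S)/T
ln(1689.61/1688.07) = ln(1.000912) = 0.000912
(r − q) = 0.000912 / (24/365) = 0.013870
r = ln(F/S)/T + q = 0.013870 + 0.0610 = 0.074870
r = 7.49%

7.49%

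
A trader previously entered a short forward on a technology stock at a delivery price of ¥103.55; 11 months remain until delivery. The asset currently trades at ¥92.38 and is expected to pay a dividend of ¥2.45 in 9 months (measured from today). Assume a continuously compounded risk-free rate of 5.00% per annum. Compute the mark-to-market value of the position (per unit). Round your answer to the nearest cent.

¥8.89

PV(remaining dividends) I = 2.45·e^(−0.0500·9/12) = 2.3598
Current forward F = (S − I)·e^(rT) = (92.38 − 2.3598)·e^(0.0500·11/12) = 90.0202 × 1.046900 = 94.2421
Value (long) = (F − K)·e^(−rT) = (94.2421 − 103.55) × 0.955201 = -8.8909
Short position value = −(long value) = ¥8.89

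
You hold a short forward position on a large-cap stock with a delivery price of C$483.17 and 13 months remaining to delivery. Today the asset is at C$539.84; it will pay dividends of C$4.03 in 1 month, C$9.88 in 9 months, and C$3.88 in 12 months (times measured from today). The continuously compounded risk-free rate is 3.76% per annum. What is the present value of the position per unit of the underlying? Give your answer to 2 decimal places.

PV(remaining dividends) I = 4.03·e^(−0.0376·1/12) + 9.88·e^(−0.0376·9/12) + 3.88·e^(−0.0376·12/12) = 17.3595
Current forward F = (S − I)·e^(rT) = (539.84 − 17.3595)·e^(0.0376·13/12) = 522.4805 × 1.041574 = 544.2021
Value (long) = (F − K)·e^(−rT) = (544.2021 − 483.17) × 0.960085 = 58.5960
Short position value = −(long value) = -C$58.60

-C$58.60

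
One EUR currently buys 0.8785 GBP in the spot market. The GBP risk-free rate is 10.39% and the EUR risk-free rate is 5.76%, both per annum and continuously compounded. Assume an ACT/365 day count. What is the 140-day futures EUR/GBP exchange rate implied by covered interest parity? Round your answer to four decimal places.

0.8942

F = S·e^((r_GBP − r_EUR)T) = 0.8785 · e^((0.1039 − 0.0576) × 140/365)
= 0.8785 · e^0.017759 = 0.8785 × 1.017918
F = 0.8942 GBP per EUR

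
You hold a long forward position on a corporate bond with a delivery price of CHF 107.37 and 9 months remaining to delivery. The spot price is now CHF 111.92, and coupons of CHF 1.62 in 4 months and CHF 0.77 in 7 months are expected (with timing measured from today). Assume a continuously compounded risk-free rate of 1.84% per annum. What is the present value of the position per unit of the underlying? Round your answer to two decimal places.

PV(remaining coupons) I = 1.62·e^(−0.0184·4/12) + 0.77·e^(−0.0184·7/12) = 2.3719
Current forward F = (S − I)·e^(rT) = (111.92 − 2.3719)·e^(0.0184·9/12) = 109.5481 × 1.013896 = 111.0704
Value (long) = (F − K)·e^(−rT) = (111.0704 − 107.37) × 0.986295 = 3.6497
Value = CHF 3.65

CHF 3.65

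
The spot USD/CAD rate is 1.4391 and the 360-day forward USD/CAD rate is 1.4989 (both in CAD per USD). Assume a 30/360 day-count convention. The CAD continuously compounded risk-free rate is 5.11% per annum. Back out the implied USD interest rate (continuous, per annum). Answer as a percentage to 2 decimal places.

F = S·e^((r_CAD − r_USD)T) ⇒ r_USD = r_CAD − ln(F/S)/T
ln(1.4989/1.4391) = 0.040714; /(360/360) = 0.040714
r_USD = 0.0511 − 0.040714 = 0.010386
r_USD = 1.04%

1.04%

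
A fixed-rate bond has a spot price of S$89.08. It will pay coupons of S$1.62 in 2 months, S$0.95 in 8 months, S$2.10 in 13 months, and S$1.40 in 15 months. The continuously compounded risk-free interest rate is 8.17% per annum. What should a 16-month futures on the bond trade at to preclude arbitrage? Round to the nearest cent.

PV(coupons) I = 1.62·e^(−0.0817·2/12) + 0.95·e^(−0.0817·8/12) + 2.10·e^(−0.0817·13/12) + 1.40·e^(−0.0817·15/12)
I = 1.5981 + 0.8996 + 1.9221 + 1.2641 = 5.6839
F = (S − I)·e^(rT) = (89.08 − 5.6839) · e^(0.0817·16/12)
= 83.3961 · e^0.108933 = 83.3961 × 1.115088 = S$92.99

S$92.99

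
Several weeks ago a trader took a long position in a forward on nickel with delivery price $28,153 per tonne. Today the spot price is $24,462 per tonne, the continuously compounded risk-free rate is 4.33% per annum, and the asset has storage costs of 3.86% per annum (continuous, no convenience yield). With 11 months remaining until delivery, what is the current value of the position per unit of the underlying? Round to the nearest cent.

Current fair forward for the remaining 11 months: F = S·e^((r + u)·T), (r + u) = 0.0433 + 0.0386 = 0.0819
F = 24462 · e^(0.0819 × 11/12) = 24462 × 1.07796500 = 26369.1798
Value of long forward = (F − K)·e^(−rT) = (26369.1798 − 28153) · e^(−0.0433·11/12)
= -1783.8202 × 0.96108573 = -1714.40

-$1714.40 per tonne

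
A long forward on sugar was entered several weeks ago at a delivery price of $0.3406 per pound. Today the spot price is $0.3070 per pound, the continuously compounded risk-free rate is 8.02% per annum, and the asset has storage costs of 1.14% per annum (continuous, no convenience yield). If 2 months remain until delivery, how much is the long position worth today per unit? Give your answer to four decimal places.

Current fair forward for the remaining 2 months: F = S·e^((r + u)·T), (r + u) = 0.0802 + 0.0114 = 0.0916
F = 0.3070 · e^(0.0916 × 2/12) = 0.3070 × 1.015384 = 0.3117
Value of long forward = (F − K)·e^(−rT) = (0.3117 − 0.3406) · e^(−0.0802·2/12)
= -0.0289 × 0.986722 = -0.0285

-$0.0285 per pound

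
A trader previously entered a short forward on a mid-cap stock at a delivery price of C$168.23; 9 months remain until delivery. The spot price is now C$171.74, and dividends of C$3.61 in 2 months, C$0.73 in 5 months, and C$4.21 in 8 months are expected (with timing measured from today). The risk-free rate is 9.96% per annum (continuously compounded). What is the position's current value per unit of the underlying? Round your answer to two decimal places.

-C$7.43

PV(remaining dividends) I = 3.61·e^(−0.0996·2/12) + 0.73·e^(−0.0996·5/12) + 4.21·e^(−0.0996·8/12) = 8.1904
Current forward F = (S − I)·e^(rT) = (171.74 − 8.1904)·e^(0.0996·9/12) = 163.5496 × 1.077561 = 176.2347
Value (long) = (F − K)·e^(−rT) = (176.2347 − 168.23) × 0.928022 = 7.4285
Short position value = −(long value) = -C$7.43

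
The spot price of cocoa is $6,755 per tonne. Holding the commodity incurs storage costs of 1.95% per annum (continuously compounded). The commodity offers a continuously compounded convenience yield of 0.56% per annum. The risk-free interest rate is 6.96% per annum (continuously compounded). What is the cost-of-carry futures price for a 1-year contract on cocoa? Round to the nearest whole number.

Net carry = r + u − y = 0.0696 + 0.0195 − 0.0056 = 0.0835
F = S·e^((r+u−y)T) = 6755 · e^(0.0835 × 1) = 6755 · e^0.083500
= 6755 × 1.087085 = $7,343 per tonne

$7,343 per tonne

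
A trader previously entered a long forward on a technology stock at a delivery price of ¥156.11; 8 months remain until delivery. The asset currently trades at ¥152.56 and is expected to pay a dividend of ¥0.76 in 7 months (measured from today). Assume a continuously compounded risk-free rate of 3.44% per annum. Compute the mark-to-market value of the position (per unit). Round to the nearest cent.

PV(remaining dividends) I = 0.76·e^(−0.0344·7/12) = 0.7449
Current forward F = (S − I)·e^(rT) = (152.56 − 0.7449)·e^(0.0344·8/12) = 151.8151 × 1.023198 = 155.3369
Value (long) = (F − K)·e^(−rT) = (155.3369 − 156.11) × 0.977328 = -0.7556
Value = -¥0.76

-¥0.76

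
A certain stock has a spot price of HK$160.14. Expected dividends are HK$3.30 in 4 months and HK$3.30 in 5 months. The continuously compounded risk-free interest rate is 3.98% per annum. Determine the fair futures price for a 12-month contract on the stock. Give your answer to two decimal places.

PV(dividends) I = 3.30·e^(−0.0398·4/12) + 3.30·e^(−0.0398·5/12)
I = 3.2565 + 3.2457 = 6.5022
F = (S − I)·e^(rT) = (160.14 − 6.5022) · e^(0.0398·12/12)
= 153.6378 · e^0.039800 = 153.6378 × 1.040603 = HK$159.88

HK$159.88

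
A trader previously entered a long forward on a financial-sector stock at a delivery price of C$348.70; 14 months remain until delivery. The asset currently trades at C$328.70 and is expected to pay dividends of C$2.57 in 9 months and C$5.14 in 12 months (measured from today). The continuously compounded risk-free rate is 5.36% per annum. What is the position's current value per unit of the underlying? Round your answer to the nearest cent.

-C$6.20

PV(remaining dividends) I = 2.57·e^(−0.0536·9/12) + 5.14·e^(−0.0536·12/12) = 7.3405
Current forward F = (S − I)·e^(rT) = (328.70 − 7.3405)·e^(0.0536·14/12) = 321.3595 × 1.064530 = 342.0968
Value (long) = (F − K)·e^(−rT) = (342.0968 − 348.70) × 0.939382 = -6.2029
Value = -C$6.20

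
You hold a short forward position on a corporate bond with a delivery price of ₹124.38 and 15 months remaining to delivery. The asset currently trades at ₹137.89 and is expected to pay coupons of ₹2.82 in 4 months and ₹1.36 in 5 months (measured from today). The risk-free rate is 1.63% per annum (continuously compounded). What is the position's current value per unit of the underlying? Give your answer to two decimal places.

PV(remaining coupons) I = 2.82·e^(−0.0163·4/12) + 1.36·e^(−0.0163·5/12) = 4.1555
Current forward F = (S − I)·e^(rT) = (137.89 − 4.1555)·e^(0.0163·15/12) = 133.7345 × 1.020584 = 136.4873
Value (long) = (F − K)·e^(−rT) = (136.4873 − 124.38) × 0.979831 = 11.8631
Short position value = −(long value) = -₹11.86

-₹11.86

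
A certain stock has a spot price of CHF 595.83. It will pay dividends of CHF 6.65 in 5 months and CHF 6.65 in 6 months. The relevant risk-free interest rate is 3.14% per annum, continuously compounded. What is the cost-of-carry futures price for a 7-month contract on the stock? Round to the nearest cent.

CHF 593.49

PV(dividends) I = 6.65·e^(−0.0314·5/12) + 6.65·e^(−0.0314·6/12)
I = 6.5636 + 6.5464 = 13.1100
F = (S − I)·e^(rT) = (595.83 − 13.1100) · e^(0.0314·7/12)
= 582.7200 · e^0.018317 = 582.7200 × 1.018486 = CHF 593.49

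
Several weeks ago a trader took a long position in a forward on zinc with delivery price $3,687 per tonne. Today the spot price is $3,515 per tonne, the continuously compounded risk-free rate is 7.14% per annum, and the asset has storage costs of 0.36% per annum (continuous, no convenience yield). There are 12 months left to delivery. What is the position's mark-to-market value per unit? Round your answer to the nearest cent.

$94.75 per tonne

Current fair forward for the remaining 12 months: F = S·e^((r + u)·T), (r + u) = 0.0714 + 0.0036 = 0.0750
F = 3515 · e^(0.0750 × 12/12) = 3515 × 1.07788415 = 3788.7628
Value of long forward = (F − K)·e^(−rT) = (3788.7628 − 3687) · e^(−0.0714·12/12)
= 101.7628 × 0.93108938 = 94.75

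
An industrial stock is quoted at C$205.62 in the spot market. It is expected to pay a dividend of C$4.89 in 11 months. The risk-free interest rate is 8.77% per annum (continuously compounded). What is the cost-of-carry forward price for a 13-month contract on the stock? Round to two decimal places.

C$221.15

PV(dividends) I = 4.89·e^(−0.0877·11/12)
I = 4.5123
F = (S − I)·e^(rT) = (205.62 − 4.5123) · e^(0.0877·13/12)
= 201.1077 · e^0.095008 = 201.1077 × 1.099668 = C$221.15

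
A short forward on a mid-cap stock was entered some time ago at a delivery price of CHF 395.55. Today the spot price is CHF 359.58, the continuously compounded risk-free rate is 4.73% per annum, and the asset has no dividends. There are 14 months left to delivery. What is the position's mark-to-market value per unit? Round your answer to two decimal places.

CHF 14.73

Current fair forward for the remaining 14 months: F = S·e^(r·T), r = 0.0473
F = 359.58 · e^(0.0473 × 14/12) = 359.58 × 1.056734 = 379.9804
Value of long forward = (F − K)·e^(−rT) = (379.9804 − 395.55) · e^(−0.0473·14/12)
= -15.5696 × 0.946312 = -14.73
Short position value = −(long value) = CHF 14.73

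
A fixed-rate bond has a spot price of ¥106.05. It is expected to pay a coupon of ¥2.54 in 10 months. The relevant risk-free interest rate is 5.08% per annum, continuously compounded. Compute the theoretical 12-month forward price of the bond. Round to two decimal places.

PV(coupons) I = 2.54·e^(−0.0508·10/12)
I = 2.4347
F = (S − I)·e^(rT) = (106.05 − 2.4347) · e^(0.0508·12/12)
= 103.6153 · e^0.050800 = 103.6153 × 1.052112 = ¥109.01

¥109.01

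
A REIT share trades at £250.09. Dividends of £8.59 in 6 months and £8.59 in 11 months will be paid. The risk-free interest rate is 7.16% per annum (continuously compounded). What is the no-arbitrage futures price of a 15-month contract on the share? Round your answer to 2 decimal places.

£255.64

PV(dividends) I = 8.59·e^(−0.0716·6/12) + 8.59·e^(−0.0716·11/12)
I = 8.2879 + 8.0443 = 16.3322
F = (S − I)·e^(rT) = (250.09 − 16.3322) · e^(0.0716·15/12)
= 233.7578 · e^0.089500 = 233.7578 × 1.093627 = £255.64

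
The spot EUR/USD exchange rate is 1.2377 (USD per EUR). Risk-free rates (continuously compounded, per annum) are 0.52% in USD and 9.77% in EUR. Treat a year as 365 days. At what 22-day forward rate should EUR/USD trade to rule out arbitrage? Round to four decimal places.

1.2308

F = S·e^((r_USD − r_EUR)T) = 1.2377 · e^((0.0052 − 0.0977) × 22/365)
= 1.2377 · e^-0.005575 = 1.2377 × 0.994441
F = 1.2308 USD per EUR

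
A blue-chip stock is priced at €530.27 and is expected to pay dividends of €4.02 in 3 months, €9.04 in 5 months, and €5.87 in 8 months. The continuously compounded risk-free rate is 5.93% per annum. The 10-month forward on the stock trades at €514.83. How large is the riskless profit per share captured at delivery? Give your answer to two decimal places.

PV(dividends) I = 4.02·e^(−0.0593·3/12) + 9.04·e^(−0.0593·5/12) + 5.87·e^(−0.0593·8/12) = 18.4227
Fair forward F* = (S − I)·e^(rT) = (530.27 − 18.4227)·e^0.049417 = 511.8473 × 1.050658 = 537.7765
Market €514.83 < fair 537.7765: forward underpriced → reverse cash-and-carry (short the stock, invest proceeds at r, pay the dividends, go long the forward).
Profit at T = |F_mkt − F*| = |514.83 − 537.7765| = €22.95 per share

€22.95 per share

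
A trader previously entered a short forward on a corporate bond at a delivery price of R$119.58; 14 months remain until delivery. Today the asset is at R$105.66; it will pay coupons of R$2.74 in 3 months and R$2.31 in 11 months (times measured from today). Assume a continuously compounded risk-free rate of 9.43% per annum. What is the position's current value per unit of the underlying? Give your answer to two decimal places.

R$6.26

PV(remaining coupons) I = 2.74·e^(−0.0943·3/12) + 2.31·e^(−0.0943·11/12) = 4.7949
Current forward F = (S − I)·e^(rT) = (105.66 − 4.7949)·e^(0.0943·14/12) = 100.8651 × 1.116297 = 112.5954
Value (long) = (F − K)·e^(−rT) = (112.5954 − 119.58) × 0.895819 = -6.2569
Short position value = −(long value) = R$6.26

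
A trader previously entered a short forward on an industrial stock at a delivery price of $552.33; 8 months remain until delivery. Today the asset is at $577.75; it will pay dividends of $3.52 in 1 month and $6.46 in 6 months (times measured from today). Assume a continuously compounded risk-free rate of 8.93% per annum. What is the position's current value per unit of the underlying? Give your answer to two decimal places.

PV(remaining dividends) I = 3.52·e^(−0.0893·1/12) + 6.46·e^(−0.0893·6/12) = 9.6718
Current forward F = (S − I)·e^(rT) = (577.75 − 9.6718)·e^(0.0893·8/12) = 568.0782 × 1.061341 = 602.9247
Value (long) = (F − K)·e^(−rT) = (602.9247 − 552.33) × 0.942204 = 47.6705
Short position value = −(long value) = -$47.67

-$47.67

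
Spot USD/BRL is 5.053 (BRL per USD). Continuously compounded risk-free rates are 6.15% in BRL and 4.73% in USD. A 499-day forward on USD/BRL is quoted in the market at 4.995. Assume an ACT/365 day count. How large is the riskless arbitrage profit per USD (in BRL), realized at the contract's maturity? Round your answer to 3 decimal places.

Fair forward: F* = S·e^(carry·T), with carry = (r_BRL − r_USD) = 0.0615 − 0.0473 = 0.0142
F* = 5.053 · e^(0.0142 × 499/365) = 5.053 · e^0.019413 = 5.053 × 1.019603 = 5.1521
Market 4.995 < fair 5.1521: forward underpriced → reverse cash-and-carry (short spot, go long the forward).
At maturity, profit = |F_mkt − F*| = |4.995 − 5.1521| = 0.157 per USD (in BRL)

0.157 per USD (in BRL)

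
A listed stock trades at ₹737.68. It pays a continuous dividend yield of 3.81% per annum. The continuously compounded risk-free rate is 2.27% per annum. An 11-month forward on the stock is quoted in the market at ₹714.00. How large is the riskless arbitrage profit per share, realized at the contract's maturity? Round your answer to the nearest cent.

Fair forward: F* = S·e^(carry·T), with carry = (r − q) = 0.0227 − 0.0381 = -0.0154
F* = 737.68 · e^(-0.0154 × 11/12) = 737.68 · e^-0.014117 = 737.68 × 0.985982 = ₹727.3392
Market ₹714.00 < fair ₹727.3392: forward underpriced → reverse cash-and-carry (short spot, go long the forward).
At maturity, profit = |F_mkt − F*| = |714.00 − 727.3392| = ₹13.34 per share

₹13.34 per share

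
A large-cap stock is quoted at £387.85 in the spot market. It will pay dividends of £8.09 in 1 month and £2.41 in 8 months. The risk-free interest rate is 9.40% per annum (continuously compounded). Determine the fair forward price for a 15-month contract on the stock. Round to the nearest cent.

£424.63

PV(dividends) I = 8.09·e^(−0.0940·1/12) + 2.41·e^(−0.0940·8/12)
I = 8.0269 + 2.2636 = 10.2905
F = (S − I)·e^(rT) = (387.85 − 10.2905) · e^(0.0940·15/12)
= 377.5595 · e^0.117500 = 377.5595 × 1.124682 = £424.63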